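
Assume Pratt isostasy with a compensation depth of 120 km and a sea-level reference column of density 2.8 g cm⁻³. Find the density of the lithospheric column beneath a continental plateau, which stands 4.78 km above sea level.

2.69 g cm⁻³

Pratt balance: ρ_ref D = ρ (D + h).
ρ = ρ_ref D/(D + h) = 2.8 × 120 km/(120 km + 4.78 km) = 2.69 g cm⁻³.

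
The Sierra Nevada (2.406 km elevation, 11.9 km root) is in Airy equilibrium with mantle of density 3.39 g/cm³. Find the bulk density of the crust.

ρ_c h = (ρ_m − ρ_c) r → ρ_c (h + r) = ρ_m r → ρ_c = ρ_m r / (h + r).
ρ_c = 3.39 × 11.9 km / (2.406 km + 11.9 km) = 2.82 g/cm³.

2.82 g/cm³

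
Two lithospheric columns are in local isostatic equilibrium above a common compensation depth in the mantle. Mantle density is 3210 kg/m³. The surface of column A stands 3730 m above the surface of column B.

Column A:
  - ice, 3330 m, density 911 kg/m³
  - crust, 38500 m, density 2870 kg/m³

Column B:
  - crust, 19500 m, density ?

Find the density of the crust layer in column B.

Take the compensation level at the base of the deeper column (depth z_c below the surface of column A) and equate Σ ρ_i t_i down to z_c; mantle fills any gap and the z_c terms cancel.
Column A: 3330×911 + 38500×2870 + (z_c − 41830)×3210
Column B: 3730×0 + 19500×ρ + (z_c − 3730 − 19500)×3210
The z_c×3210 term appears on both sides and cancels. Collect the known terms of each column as K = Σ(ρt)_known − 3210 × (depth of known layers): K_A = 113528630 − 3210×41830 = −20745670; K_B = 0 − 3210×(3730 + 19500) = −74568300.
Balance: K_A = K_B + 19500×ρ, so ρ = (K_A − K_B)/19500 = 53822600/19500 = 2760 kg/m³.

2760 kg/m³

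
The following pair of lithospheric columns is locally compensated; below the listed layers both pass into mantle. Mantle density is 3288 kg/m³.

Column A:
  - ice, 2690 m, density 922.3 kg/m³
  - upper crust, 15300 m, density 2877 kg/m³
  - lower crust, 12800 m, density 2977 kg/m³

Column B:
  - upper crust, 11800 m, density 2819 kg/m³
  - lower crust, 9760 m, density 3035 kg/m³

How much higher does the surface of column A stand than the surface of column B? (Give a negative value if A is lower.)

2620 m

For any compensation level in the mantle, the mantle terms cancel and isostasy reduces to e = (Σt_A − Σt_B) − (Σ(ρt)_A − Σ(ρt)_B) / ρ_m.
Σt_A = 30790 m; Σt_B = 21560 m; Σ(ρt)_A = 84604687; Σ(ρt)_B = 62885800 (in m·kg/m³).
e = (30790 − 21560) − (84604687 − 62885800) / 3288 = 2620 m.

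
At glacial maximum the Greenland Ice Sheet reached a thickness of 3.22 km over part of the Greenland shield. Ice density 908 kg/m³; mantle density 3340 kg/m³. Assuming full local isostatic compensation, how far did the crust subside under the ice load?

For local isostatic compensation: the ice load ρ_ice t is balanced by mantle displaced below, ρ_m s.
s = t ρ_ice / ρ_m = 3.22 km × 908/3340 = 0.875 km.

0.875 km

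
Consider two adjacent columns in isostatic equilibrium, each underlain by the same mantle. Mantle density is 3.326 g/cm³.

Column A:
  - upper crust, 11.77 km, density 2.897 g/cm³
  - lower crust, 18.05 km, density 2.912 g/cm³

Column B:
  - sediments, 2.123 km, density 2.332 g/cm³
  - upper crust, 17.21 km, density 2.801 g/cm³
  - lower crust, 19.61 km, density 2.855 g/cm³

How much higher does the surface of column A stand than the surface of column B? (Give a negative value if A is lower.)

−2.36 km

For any compensation level in the mantle, the mantle terms cancel and isostasy reduces to e = (Σt_A − Σt_B) − (Σ(ρt)_A − Σ(ρt)_B) / ρ_m.
Σt_A = 29.82 km; Σt_B = 38.943 km; Σ(ρt)_A = 86.65929; Σ(ρt)_B = 109.142596 (in km·g/cm³).
e = (29.82 − 38.943) − (86.65929 − 109.142596) / 3.326 = −2.36 km.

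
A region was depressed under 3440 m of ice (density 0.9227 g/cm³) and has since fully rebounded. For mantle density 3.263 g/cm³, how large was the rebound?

973 m

Removing the load lets mantle flow back in; uplift u satisfies ρ_ice t = ρ_m u.
u = t ρ_ice/ρ_m = 3440 m × 0.9227/3.263 = 973 m.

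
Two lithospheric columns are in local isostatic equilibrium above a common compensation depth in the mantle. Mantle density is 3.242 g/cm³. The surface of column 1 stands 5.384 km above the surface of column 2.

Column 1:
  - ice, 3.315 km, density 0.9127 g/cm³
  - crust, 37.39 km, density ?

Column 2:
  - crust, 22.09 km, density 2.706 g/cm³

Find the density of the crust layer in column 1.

2.67 g/cm³

Take the compensation level at the base of the deeper column (depth z_c below the surface of column 1) and equate Σ ρ_i t_i down to z_c; mantle fills any gap and the z_c terms cancel.
Column 1: 3.315×0.9127 + 37.39×ρ + (z_c − 40.705)×3.242
Column 2: 5.384×0 + 22.09×2.706 + (z_c − 5.384 − 22.09)×3.242
The z_c×3.242 term appears on both sides and cancels. Collect the known terms of each column as K = Σ(ρt)_known − 3.242 × (depth of known layers): K_1 = 3.0256005 − 3.242×40.705 = −128.94001; K_2 = 59.77554 − 3.242×(5.384 + 22.09) = −29.295168.
Balance: K_1 + 37.39×ρ = K_2, so ρ = (K_2 − K_1)/37.39 = 99.6448/37.39 = 2.67 g/cm³.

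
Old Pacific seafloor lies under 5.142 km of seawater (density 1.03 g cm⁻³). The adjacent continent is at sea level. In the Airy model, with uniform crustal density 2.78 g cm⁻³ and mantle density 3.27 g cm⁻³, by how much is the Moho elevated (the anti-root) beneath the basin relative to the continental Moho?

18.4 km

For local isostatic compensation: replacing crust with seawater at the top is compensated by replacing crust with mantle at the base: d (ρ_c − ρ_w) = a (ρ_m − ρ_c).
a = d (ρ_c − ρ_w)/(ρ_m − ρ_c) = 5.142 km × 1.75/0.49 = 18.4 km.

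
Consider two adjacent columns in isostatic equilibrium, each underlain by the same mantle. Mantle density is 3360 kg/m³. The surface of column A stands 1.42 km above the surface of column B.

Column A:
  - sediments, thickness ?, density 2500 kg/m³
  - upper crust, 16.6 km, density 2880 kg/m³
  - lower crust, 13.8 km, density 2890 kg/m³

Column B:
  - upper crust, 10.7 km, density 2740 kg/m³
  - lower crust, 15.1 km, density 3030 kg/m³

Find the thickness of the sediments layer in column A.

2.25 km

Take the compensation level at the base of the deeper column (depth z_c below the surface of column A) and equate Σ ρ_i t_i down to z_c; mantle fills any gap and the z_c terms cancel.
Column A: x×2500 + 16.6×2880 + 13.8×2890 + (z_c − 30.4 − x)×3360
Column B: 1.42×0 + 10.7×2740 + 15.1×3030 + (z_c − 1.42 − 25.8)×3360
The z_c×3360 term appears on both sides and cancels. Collect the known terms of each column as K = Σ(ρt)_known − 3360 × (depth of known layers): K_A = 87690 − 3360×30.4 = −14454; K_B = 75071 − 3360×(1.42 + 25.8) = −16388.2.
Balance: K_A − x×(3360 − 2500) = K_B, so x = (K_A − K_B)/(3360 − 2500) = 1934.2/860 = 2.25 km.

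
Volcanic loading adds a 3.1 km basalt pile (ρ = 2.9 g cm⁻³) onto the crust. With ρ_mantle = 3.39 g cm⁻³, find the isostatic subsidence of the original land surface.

Subaerial loading: s = t ρ_load / ρ_m.
s = 3.1 km × 2.9/3.39 = 2.65 km.

2.65 km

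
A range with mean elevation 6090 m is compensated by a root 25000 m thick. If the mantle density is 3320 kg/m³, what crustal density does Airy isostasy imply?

2670 kg/m³

ρ_c h = (ρ_m − ρ_c) r → ρ_c (h + r) = ρ_m r → ρ_c = ρ_m r / (h + r).
ρ_c = 3320 × 25000 m / (6090 m + 25000 m) = 2670 kg/m³.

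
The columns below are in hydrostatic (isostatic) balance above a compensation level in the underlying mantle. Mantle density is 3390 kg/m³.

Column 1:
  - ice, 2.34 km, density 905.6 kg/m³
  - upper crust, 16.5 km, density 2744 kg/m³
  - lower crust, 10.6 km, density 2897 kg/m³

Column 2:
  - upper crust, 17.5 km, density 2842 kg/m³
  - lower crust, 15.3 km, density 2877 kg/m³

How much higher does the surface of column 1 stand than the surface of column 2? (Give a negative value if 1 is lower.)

For any compensation level in the mantle, the mantle terms cancel and isostasy reduces to e = (Σt_1 − Σt_2) − (Σ(ρt)_1 − Σ(ρt)_2) / ρ_m.
Σt_1 = 29.44 km; Σt_2 = 32.8 km; Σ(ρt)_1 = 78103.304; Σ(ρt)_2 = 93753.1 (in km·kg/m³).
e = (29.44 − 32.8) − (78103.304 − 93753.1) / 3390 = 1.26 km.

1.26 km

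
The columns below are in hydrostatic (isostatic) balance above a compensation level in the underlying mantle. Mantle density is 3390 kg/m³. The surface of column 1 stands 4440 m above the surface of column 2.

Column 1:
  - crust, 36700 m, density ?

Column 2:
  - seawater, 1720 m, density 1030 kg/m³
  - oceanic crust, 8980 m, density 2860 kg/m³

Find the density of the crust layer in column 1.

2740 kg/m³

Take the compensation level at the base of the deeper column (depth z_c below the surface of column 1) and equate Σ ρ_i t_i down to z_c; mantle fills any gap and the z_c terms cancel.
Column 1: 36700×ρ + (z_c − 36700)×3390
Column 2: 4440×0 + 1720×1030 + 8980×2860 + (z_c − 4440 − 10700)×3390
The z_c×3390 term appears on both sides and cancels. Collect the known terms of each column as K = Σ(ρt)_known − 3390 × (depth of known layers): K_1 = 0 − 3390×36700 = −124413000; K_2 = 27454400 − 3390×(4440 + 10700) = −23870200.
Balance: K_1 + 36700×ρ = K_2, so ρ = (K_2 − K_1)/36700 = 100543000/36700 = 2740 kg/m³.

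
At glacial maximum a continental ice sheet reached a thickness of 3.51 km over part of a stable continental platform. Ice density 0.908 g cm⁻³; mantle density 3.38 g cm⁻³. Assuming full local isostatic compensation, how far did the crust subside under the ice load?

Balancing pressure at the compensation depth: the ice load ρ_ice t is balanced by mantle displaced below, ρ_m s.
s = t ρ_ice / ρ_m = 3.51 km × 0.908/3.38 = 0.943 km.

0.943 km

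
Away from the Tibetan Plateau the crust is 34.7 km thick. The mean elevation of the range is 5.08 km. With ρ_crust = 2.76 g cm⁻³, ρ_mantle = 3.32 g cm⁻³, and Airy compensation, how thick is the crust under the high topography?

64.8 km

Root depth r = h ρ_c / (ρ_m − ρ_c) = 5.08 km × 2.76 / 0.56 = 25.04 km.
Total thickness = T + h + r = 34.7 km + 5.08 km + 25.04 km = 64.8 km.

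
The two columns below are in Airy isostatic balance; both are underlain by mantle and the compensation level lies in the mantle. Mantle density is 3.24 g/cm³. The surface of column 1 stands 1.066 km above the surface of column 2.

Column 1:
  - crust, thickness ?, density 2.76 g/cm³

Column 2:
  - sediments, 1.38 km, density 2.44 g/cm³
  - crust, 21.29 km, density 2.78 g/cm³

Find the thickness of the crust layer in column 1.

29.9 km

Take the compensation level at the base of the deeper column (depth z_c below the surface of column 1) and equate Σ ρ_i t_i down to z_c; mantle fills any gap and the z_c terms cancel.
Column 1: x×2.76 + (z_c − 0 − x)×3.24
Column 2: 1.066×0 + 1.38×2.44 + 21.29×2.78 + (z_c − 1.066 − 22.67)×3.24
The z_c×3.24 term appears on both sides and cancels. Collect the known terms of each column as K = Σ(ρt)_known − 3.24 × (depth of known layers): K_1 = 0 − 3.24×0 = 0; K_2 = 62.5534 − 3.24×(1.066 + 22.67) = −14.35124.
Balance: K_1 − x×(3.24 − 2.76) = K_2, so x = (K_1 − K_2)/(3.24 − 2.76) = 14.3512/0.48 = 29.9 km.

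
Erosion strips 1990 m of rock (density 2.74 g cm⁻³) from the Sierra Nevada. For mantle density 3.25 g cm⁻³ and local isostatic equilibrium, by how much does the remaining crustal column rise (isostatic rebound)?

1680 m

Unloading: uplift u = e ρ_c/ρ_m = 1990 m × 2.74/3.25 = 1680 m.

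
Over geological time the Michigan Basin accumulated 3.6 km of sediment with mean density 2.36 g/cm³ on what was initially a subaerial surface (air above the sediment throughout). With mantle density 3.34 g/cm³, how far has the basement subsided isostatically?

Subaerial load: s = t ρ_sed / ρ_m = 3.6 km × 2.36/3.34 = 2.54 km.

2.54 km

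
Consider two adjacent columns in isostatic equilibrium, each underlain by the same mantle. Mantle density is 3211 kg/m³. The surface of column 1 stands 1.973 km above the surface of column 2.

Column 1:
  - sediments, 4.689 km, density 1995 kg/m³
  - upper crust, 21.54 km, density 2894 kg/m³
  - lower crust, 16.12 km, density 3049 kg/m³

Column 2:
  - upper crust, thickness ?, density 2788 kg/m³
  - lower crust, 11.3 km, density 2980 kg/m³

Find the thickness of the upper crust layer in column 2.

Take the compensation level at the base of the deeper column (depth z_c below the surface of column 1) and equate Σ ρ_i t_i down to z_c; mantle fills any gap and the z_c terms cancel.
Column 1: 4.689×1995 + 21.54×2894 + 16.12×3049 + (z_c − 42.349)×3211
Column 2: 1.973×0 + x×2788 + 11.3×2980 + (z_c − 1.973 − 11.3 − x)×3211
The z_c×3211 term appears on both sides and cancels. Collect the known terms of each column as K = Σ(ρt)_known − 3211 × (depth of known layers): K_1 = 120841.195 − 3211×42.349 = −15141.444; K_2 = 33674 − 3211×(1.973 + 11.3) = −8945.603.
Balance: K_1 = K_2 − x×(3211 − 2788), so x = (K_2 − K_1)/(3211 − 2788) = 6195.84/423 = 14.6 km.

14.6 km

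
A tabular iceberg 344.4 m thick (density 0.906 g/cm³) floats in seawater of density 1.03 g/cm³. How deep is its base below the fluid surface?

Draft d = t ρ_obj/ρ_fluid = 344.4 m × 0.906/1.03 = 303 m.

303 m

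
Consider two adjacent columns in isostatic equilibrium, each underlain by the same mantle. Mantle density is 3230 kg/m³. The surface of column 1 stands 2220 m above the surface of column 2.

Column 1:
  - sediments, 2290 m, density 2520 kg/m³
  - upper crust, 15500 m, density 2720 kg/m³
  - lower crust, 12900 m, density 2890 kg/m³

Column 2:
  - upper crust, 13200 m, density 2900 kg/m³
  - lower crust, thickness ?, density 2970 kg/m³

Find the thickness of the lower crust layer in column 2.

9190 m

Take the compensation level at the base of the deeper column (depth z_c below the surface of column 1) and equate Σ ρ_i t_i down to z_c; mantle fills any gap and the z_c terms cancel.
Column 1: 2290×2520 + 15500×2720 + 12900×2890 + (z_c − 30690)×3230
Column 2: 2220×0 + 13200×2900 + x×2970 + (z_c − 2220 − 13200 − x)×3230
The z_c×3230 term appears on both sides and cancels. Collect the known terms of each column as K = Σ(ρt)_known − 3230 × (depth of known layers): K_1 = 85211800 − 3230×30690 = −13916900; K_2 = 38280000 − 3230×(2220 + 13200) = −11526600.
Balance: K_1 = K_2 − x×(3230 − 2970), so x = (K_2 − K_1)/(3230 − 2970) = 2390300/260 = 9190 m.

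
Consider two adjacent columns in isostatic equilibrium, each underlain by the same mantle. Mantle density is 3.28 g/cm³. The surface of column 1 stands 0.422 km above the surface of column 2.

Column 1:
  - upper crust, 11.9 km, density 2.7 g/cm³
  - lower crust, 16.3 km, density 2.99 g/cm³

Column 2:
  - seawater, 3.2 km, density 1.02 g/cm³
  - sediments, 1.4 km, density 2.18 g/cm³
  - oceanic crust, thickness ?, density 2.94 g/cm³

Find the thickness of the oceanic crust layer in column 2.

Take the compensation level at the base of the deeper column (depth z_c below the surface of column 1) and equate Σ ρ_i t_i down to z_c; mantle fills any gap and the z_c terms cancel.
Column 1: 11.9×2.7 + 16.3×2.99 + (z_c − 28.2)×3.28
Column 2: 0.422×0 + 3.2×1.02 + 1.4×2.18 + x×2.94 + (z_c − 0.422 − 4.6 − x)×3.28
The z_c×3.28 term appears on both sides and cancels. Collect the known terms of each column as K = Σ(ρt)_known − 3.28 × (depth of known layers): K_1 = 80.867 − 3.28×28.2 = −11.629; K_2 = 6.316 − 3.28×(0.422 + 4.6) = −10.15616.
Balance: K_1 = K_2 − x×(3.28 − 2.94), so x = (K_2 − K_1)/(3.28 − 2.94) = 1.47284/0.34 = 4.33 km.

4.33 km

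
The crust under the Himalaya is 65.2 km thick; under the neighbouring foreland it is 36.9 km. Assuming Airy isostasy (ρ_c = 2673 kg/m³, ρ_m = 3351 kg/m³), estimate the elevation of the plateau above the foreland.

5.73 km

Excess crust Δ = 65.2 km − 36.9 km = 28.3 km, split between elevation h and root r with h + r = Δ.
Airy balance ρ_c h = (ρ_m − ρ_c) r gives r = h ρ_c/(ρ_m − ρ_c), so h (1 + ρ_c/(ρ_m − ρ_c)) = Δ, i.e. h = Δ (ρ_m − ρ_c)/ρ_m.
h = 28.3 km × 678/3351 = 5.73 km.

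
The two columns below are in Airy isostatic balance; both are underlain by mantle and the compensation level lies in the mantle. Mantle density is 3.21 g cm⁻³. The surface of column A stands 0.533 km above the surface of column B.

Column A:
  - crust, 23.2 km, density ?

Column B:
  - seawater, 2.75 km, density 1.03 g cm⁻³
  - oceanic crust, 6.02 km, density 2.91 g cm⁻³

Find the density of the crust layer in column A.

2.8 g cm⁻³

Take the compensation level at the base of the deeper column (depth z_c below the surface of column A) and equate Σ ρ_i t_i down to z_c; mantle fills any gap and the z_c terms cancel.
Column A: 23.2×ρ + (z_c − 23.2)×3.21
Column B: 0.533×0 + 2.75×1.03 + 6.02×2.91 + (z_c − 0.533 − 8.77)×3.21
The z_c×3.21 term appears on both sides and cancels. Collect the known terms of each column as K = Σ(ρt)_known − 3.21 × (depth of known layers): K_A = 0 − 3.21×23.2 = −74.472; K_B = 20.3507 − 3.21×(0.533 + 8.77) = −9.51193.
Balance: K_A + 23.2×ρ = K_B, so ρ = (K_B − K_A)/23.2 = 64.9601/23.2 = 2.8 g cm⁻³.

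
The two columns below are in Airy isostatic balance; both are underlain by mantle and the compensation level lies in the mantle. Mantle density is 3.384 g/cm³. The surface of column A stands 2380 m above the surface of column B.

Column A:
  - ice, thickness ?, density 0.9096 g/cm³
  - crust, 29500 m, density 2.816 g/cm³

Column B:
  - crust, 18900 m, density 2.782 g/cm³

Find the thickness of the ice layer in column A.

1080 m

Take the compensation level at the base of the deeper column (depth z_c below the surface of column A) and equate Σ ρ_i t_i down to z_c; mantle fills any gap and the z_c terms cancel.
Column A: x×0.9096 + 29500×2.816 + (z_c − 29500 − x)×3.384
Column B: 2380×0 + 18900×2.782 + (z_c − 2380 − 18900)×3.384
The z_c×3.384 term appears on both sides and cancels. Collect the known terms of each column as K = Σ(ρt)_known − 3.384 × (depth of known layers): K_A = 83072 − 3.384×29500 = −16756; K_B = 52579.8 − 3.384×(2380 + 18900) = −19431.72.
Balance: K_A − x×(3.384 − 0.9096) = K_B, so x = (K_A − K_B)/(3.384 − 0.9096) = 2675.72/2.4744 = 1080 m.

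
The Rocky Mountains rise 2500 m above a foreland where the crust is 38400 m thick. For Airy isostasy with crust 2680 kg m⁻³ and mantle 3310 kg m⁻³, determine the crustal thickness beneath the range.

51500 m

Root depth r = h ρ_c / (ρ_m − ρ_c) = 2500 m × 2680 / 630 = 10630 m.
Total thickness = T + h + r = 38400 m + 2500 m + 10630 m = 51500 m.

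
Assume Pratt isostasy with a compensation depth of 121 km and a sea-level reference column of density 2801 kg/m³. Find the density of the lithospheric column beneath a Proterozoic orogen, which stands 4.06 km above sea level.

2710 kg/m³

Pratt balance: ρ_ref D = ρ (D + h).
ρ = ρ_ref D/(D + h) = 2801 × 121 km/(121 km + 4.06 km) = 2710 kg/m³.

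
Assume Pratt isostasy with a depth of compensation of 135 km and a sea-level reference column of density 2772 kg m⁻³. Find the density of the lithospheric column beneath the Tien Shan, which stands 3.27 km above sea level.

Pratt balance: ρ_ref D = ρ (D + h).
ρ = ρ_ref D/(D + h) = 2772 × 135 km/(135 km + 3.27 km) = 2710 kg m⁻³.

2710 kg m⁻³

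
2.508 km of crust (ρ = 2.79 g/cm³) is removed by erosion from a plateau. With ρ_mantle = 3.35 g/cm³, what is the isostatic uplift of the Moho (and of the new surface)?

2.09 km

Unloading: uplift u = e ρ_c/ρ_m = 2.508 km × 2.79/3.35 = 2.09 km.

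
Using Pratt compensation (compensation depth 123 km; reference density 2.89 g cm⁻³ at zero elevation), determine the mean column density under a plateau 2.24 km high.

2.84 g cm⁻³

Pratt balance: ρ_ref D = ρ (D + h).
ρ = ρ_ref D/(D + h) = 2.89 × 123 km/(123 km + 2.24 km) = 2.84 g cm⁻³.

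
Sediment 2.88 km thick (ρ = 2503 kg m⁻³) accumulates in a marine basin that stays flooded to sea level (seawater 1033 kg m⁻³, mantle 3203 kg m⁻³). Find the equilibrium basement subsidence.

Submarine loading: the sediment displaces seawater, and the subsidence is in turn flooded, so s (ρ_m − ρ_w) = t (ρ_sed − ρ_w).
s = 2.88 km × (2503 − 1033) / (3203 − 1033) = 1.95 km.

1.95 km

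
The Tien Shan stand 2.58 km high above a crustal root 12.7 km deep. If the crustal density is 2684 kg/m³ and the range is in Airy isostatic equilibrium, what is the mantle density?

3230 kg/m³

Airy balance: ρ_c h = (ρ_m − ρ_c) r → ρ_m = ρ_c (1 + h/r).
ρ_m = 2684 × (1 + 2.58 km/12.7 km) = 3230 kg/m³.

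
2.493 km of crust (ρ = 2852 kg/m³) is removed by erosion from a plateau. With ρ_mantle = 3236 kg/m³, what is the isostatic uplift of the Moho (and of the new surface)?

Unloading: uplift u = e ρ_c/ρ_m = 2.493 km × 2852/3236 = 2.2 km.

2.2 km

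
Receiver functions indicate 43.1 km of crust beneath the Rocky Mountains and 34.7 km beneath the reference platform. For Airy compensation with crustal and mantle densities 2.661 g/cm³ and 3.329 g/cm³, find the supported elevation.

1.69 km

Excess crust Δ = 43.1 km − 34.7 km = 8.4 km, split between elevation h and root r with h + r = Δ.
Airy balance ρ_c h = (ρ_m − ρ_c) r gives r = h ρ_c/(ρ_m − ρ_c), so h (1 + ρ_c/(ρ_m − ρ_c)) = Δ, i.e. h = Δ (ρ_m − ρ_c)/ρ_m.
h = 8.4 km × 0.668/3.329 = 1.69 km.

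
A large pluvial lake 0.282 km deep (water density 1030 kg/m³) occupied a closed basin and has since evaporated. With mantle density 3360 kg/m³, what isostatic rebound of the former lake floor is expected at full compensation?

u = d ρ_w/ρ_m = 0.282 km × 1030/3360 = 0.0864 km.

0.0864 km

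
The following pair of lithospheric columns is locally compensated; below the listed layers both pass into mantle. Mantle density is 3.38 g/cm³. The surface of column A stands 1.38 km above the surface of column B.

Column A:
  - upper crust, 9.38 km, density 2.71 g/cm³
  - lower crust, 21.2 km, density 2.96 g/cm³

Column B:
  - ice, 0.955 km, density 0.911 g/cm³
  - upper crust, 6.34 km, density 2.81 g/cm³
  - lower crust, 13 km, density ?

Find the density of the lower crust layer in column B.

Take the compensation level at the base of the deeper column (depth z_c below the surface of column A) and equate Σ ρ_i t_i down to z_c; mantle fills any gap and the z_c terms cancel.
Column A: 9.38×2.71 + 21.2×2.96 + (z_c − 30.58)×3.38
Column B: 1.38×0 + 0.955×0.911 + 6.34×2.81 + 13×ρ + (z_c − 1.38 − 20.295)×3.38
The z_c×3.38 term appears on both sides and cancels. Collect the known terms of each column as K = Σ(ρt)_known − 3.38 × (depth of known layers): K_A = 88.1718 − 3.38×30.58 = −15.1886; K_B = 18.685405 − 3.38×(1.38 + 20.295) = −54.576095.
Balance: K_A = K_B + 13×ρ, so ρ = (K_A − K_B)/13 = 39.3875/13 = 3.03 g/cm³.

3.03 g/cm³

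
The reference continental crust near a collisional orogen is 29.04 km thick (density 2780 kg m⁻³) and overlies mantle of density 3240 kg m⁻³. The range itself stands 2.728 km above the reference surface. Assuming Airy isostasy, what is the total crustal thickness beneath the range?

Root depth r = h ρ_c / (ρ_m − ρ_c) = 2.728 km × 2780 / 460 = 16.49 km.
Total thickness = T + h + r = 29.04 km + 2.728 km + 16.49 km = 48.3 km.

48.3 km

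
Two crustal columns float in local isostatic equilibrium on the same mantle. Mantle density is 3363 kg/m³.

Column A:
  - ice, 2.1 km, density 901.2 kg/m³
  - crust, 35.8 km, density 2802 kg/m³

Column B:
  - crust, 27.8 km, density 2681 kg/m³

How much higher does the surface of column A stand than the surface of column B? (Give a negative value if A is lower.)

For any compensation level in the mantle, the mantle terms cancel and isostasy reduces to e = (Σt_A − Σt_B) − (Σ(ρt)_A − Σ(ρt)_B) / ρ_m.
Σt_A = 37.9 km; Σt_B = 27.8 km; Σ(ρt)_A = 102204.12; Σ(ρt)_B = 74531.8 (in km·kg/m³).
e = (37.9 − 27.8) − (102204.12 − 74531.8) / 3363 = 1.87 km.

1.87 km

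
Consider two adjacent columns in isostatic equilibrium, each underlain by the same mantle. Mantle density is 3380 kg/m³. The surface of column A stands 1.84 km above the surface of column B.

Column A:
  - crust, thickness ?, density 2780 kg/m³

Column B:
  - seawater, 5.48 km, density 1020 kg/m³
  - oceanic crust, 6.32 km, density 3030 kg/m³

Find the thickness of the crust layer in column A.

35.6 km

Take the compensation level at the base of the deeper column (depth z_c below the surface of column A) and equate Σ ρ_i t_i down to z_c; mantle fills any gap and the z_c terms cancel.
Column A: x×2780 + (z_c − 0 − x)×3380
Column B: 1.84×0 + 5.48×1020 + 6.32×3030 + (z_c − 1.84 − 11.8)×3380
The z_c×3380 term appears on both sides and cancels. Collect the known terms of each column as K = Σ(ρt)_known − 3380 × (depth of known layers): K_A = 0 − 3380×0 = 0; K_B = 24739.2 − 3380×(1.84 + 11.8) = −21364.
Balance: K_A − x×(3380 − 2780) = K_B, so x = (K_A − K_B)/(3380 − 2780) = 21364/600 = 35.6 km.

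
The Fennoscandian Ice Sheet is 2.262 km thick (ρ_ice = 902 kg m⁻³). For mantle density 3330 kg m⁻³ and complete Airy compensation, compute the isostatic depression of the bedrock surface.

0.613 km

Equating mass per unit area of the two columns: the ice load ρ_ice t is balanced by mantle displaced below, ρ_m s.
s = t ρ_ice / ρ_m = 2.262 km × 902/3330 = 0.613 km.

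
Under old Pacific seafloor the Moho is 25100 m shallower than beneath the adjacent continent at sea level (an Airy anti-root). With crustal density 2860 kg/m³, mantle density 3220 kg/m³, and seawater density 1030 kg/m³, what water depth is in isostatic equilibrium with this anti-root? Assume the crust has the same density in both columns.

4940 m

Replacing a thickness d of crust by seawater at the top must be balanced by replacing crust with mantle at the base: d (ρ_c − ρ_w) = a (ρ_m − ρ_c).
d = a (ρ_m − ρ_c)/(ρ_c − ρ_w) = 25100 m × 360/1830 = 4940 m.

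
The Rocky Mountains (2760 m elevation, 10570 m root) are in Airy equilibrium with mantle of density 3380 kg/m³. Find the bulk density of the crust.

2680 kg/m³

ρ_c h = (ρ_m − ρ_c) r → ρ_c (h + r) = ρ_m r → ρ_c = ρ_m r / (h + r).
ρ_c = 3380 × 10570 m / (2760 m + 10570 m) = 2680 kg/m³.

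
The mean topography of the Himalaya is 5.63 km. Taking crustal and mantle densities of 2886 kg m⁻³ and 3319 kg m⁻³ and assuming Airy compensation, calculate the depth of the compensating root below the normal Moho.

Equating mass per unit area of the two columns: the weight of the topography is balanced by the buoyancy of the root, ρ_c h = (ρ_m − ρ_c) r.
r = h · ρ_c / (ρ_m − ρ_c) = 5.63 km × 2886 / (3319 − 2886) = 37.5 km.

37.5 km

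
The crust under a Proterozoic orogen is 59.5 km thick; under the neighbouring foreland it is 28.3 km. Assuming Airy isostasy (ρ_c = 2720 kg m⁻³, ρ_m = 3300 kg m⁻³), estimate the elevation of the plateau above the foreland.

Excess crust Δ = 59.5 km − 28.3 km = 31.2 km, split between elevation h and root r with h + r = Δ.
Airy balance ρ_c h = (ρ_m − ρ_c) r gives r = h ρ_c/(ρ_m − ρ_c), so h (1 + ρ_c/(ρ_m − ρ_c)) = Δ, i.e. h = Δ (ρ_m − ρ_c)/ρ_m.
h = 31.2 km × 580/3300 = 5.48 km.

5.48 km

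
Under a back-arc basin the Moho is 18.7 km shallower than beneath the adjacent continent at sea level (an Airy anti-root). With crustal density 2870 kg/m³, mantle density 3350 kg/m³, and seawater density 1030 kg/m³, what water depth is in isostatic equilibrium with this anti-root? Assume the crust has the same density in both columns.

Replacing a thickness d of crust by seawater at the top must be balanced by replacing crust with mantle at the base: d (ρ_c − ρ_w) = a (ρ_m − ρ_c).
d = a (ρ_m − ρ_c)/(ρ_c − ρ_w) = 18.7 km × 480/1840 = 4.88 km.

4.88 km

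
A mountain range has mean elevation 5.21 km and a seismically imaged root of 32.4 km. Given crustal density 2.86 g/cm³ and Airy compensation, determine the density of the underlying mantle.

Airy balance: ρ_c h = (ρ_m − ρ_c) r → ρ_m = ρ_c (1 + h/r).
ρ_m = 2.86 × (1 + 5.21 km/32.4 km) = 3.32 g/cm³.

3.32 g/cm³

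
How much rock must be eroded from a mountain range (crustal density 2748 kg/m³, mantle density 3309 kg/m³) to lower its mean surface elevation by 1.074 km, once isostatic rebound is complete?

6.33 km

Net drop Δ = e − u = e − e ρ_c/ρ_m = e (ρ_m − ρ_c)/ρ_m.
e = Δ ρ_m/(ρ_m − ρ_c) = 1.074 km × 3309/561 = 6.33 km.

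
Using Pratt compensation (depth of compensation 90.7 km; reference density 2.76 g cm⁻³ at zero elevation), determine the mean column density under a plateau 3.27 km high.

Pratt balance: ρ_ref D = ρ (D + h).
ρ = ρ_ref D/(D + h) = 2.76 × 90.7 km/(90.7 km + 3.27 km) = 2.66 g cm⁻³.

2.66 g cm⁻³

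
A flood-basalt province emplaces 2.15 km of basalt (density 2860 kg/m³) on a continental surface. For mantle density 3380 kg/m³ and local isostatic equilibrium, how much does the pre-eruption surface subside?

Subaerial loading: s = t ρ_load / ρ_m.
s = 2.15 km × 2860/3380 = 1.82 km.

1.82 km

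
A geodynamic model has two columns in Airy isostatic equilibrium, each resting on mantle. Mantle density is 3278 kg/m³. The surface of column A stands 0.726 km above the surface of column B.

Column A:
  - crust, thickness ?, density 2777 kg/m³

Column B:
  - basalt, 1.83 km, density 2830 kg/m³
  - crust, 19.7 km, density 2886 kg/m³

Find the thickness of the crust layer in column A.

21.8 km

Take the compensation level at the base of the deeper column (depth z_c below the surface of column A) and equate Σ ρ_i t_i down to z_c; mantle fills any gap and the z_c terms cancel.
Column A: x×2777 + (z_c − 0 − x)×3278
Column B: 0.726×0 + 1.83×2830 + 19.7×2886 + (z_c − 0.726 − 21.53)×3278
The z_c×3278 term appears on both sides and cancels. Collect the known terms of each column as K = Σ(ρt)_known − 3278 × (depth of known layers): K_A = 0 − 3278×0 = 0; K_B = 62033.1 − 3278×(0.726 + 21.53) = −10922.068.
Balance: K_A − x×(3278 − 2777) = K_B, so x = (K_A − K_B)/(3278 − 2777) = 10922.1/501 = 21.8 km.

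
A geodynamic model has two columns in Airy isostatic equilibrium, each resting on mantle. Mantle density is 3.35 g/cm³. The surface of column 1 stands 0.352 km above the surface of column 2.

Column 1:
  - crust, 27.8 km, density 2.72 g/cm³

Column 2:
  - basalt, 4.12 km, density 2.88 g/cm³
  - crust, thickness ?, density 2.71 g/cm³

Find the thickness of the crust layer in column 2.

Take the compensation level at the base of the deeper column (depth z_c below the surface of column 1) and equate Σ ρ_i t_i down to z_c; mantle fills any gap and the z_c terms cancel.
Column 1: 27.8×2.72 + (z_c − 27.8)×3.35
Column 2: 0.352×0 + 4.12×2.88 + x×2.71 + (z_c − 0.352 − 4.12 − x)×3.35
The z_c×3.35 term appears on both sides and cancels. Collect the known terms of each column as K = Σ(ρt)_known − 3.35 × (depth of known layers): K_1 = 75.616 − 3.35×27.8 = −17.514; K_2 = 11.8656 − 3.35×(0.352 + 4.12) = −3.1156.
Balance: K_1 = K_2 − x×(3.35 − 2.71), so x = (K_2 − K_1)/(3.35 − 2.71) = 14.3984/0.64 = 22.5 km.

22.5 km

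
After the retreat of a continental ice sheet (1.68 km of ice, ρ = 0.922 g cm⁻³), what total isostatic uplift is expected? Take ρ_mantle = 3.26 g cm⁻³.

Removing the load lets mantle flow back in; uplift u satisfies ρ_ice t = ρ_m u.
u = t ρ_ice/ρ_m = 1.68 km × 0.922/3.26 = 0.475 km.

0.475 km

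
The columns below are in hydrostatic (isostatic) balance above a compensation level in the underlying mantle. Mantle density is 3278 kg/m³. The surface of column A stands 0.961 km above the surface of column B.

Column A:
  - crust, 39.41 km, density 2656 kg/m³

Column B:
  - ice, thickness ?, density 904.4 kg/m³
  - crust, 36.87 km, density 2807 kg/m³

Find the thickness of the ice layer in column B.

1.68 km

Take the compensation level at the base of the deeper column (depth z_c below the surface of column A) and equate Σ ρ_i t_i down to z_c; mantle fills any gap and the z_c terms cancel.
Column A: 39.41×2656 + (z_c − 39.41)×3278
Column B: 0.961×0 + x×904.4 + 36.87×2807 + (z_c − 0.961 − 36.87 − x)×3278
The z_c×3278 term appears on both sides and cancels. Collect the known terms of each column as K = Σ(ρt)_known − 3278 × (depth of known layers): K_A = 104672.96 − 3278×39.41 = −24513.02; K_B = 103494.09 − 3278×(0.961 + 36.87) = −20515.928.
Balance: K_A = K_B − x×(3278 − 904.4), so x = (K_B − K_A)/(3278 − 904.4) = 3997.09/2373.6 = 1.68 km.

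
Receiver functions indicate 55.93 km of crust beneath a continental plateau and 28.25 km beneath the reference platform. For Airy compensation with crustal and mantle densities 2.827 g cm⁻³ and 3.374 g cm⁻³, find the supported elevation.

4.49 km

Excess crust Δ = 55.93 km − 28.25 km = 27.68 km, split between elevation h and root r with h + r = Δ.
Airy balance ρ_c h = (ρ_m − ρ_c) r gives r = h ρ_c/(ρ_m − ρ_c), so h (1 + ρ_c/(ρ_m − ρ_c)) = Δ, i.e. h = Δ (ρ_m − ρ_c)/ρ_m.
h = 27.68 km × 0.547/3.374 = 4.49 km.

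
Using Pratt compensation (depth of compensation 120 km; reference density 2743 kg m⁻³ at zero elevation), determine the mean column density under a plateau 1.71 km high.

2700 kg m⁻³

Pratt balance: ρ_ref D = ρ (D + h).
ρ = ρ_ref D/(D + h) = 2743 × 120 km/(120 km + 1.71 km) = 2700 kg m⁻³.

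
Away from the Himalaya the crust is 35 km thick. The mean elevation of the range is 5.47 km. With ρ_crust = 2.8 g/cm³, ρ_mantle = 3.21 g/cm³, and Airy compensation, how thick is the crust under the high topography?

77.8 km

Root depth r = h ρ_c / (ρ_m − ρ_c) = 5.47 km × 2.8 / 0.41 = 37.36 km.
Total thickness = T + h + r = 35 km + 5.47 km + 37.36 km = 77.8 km.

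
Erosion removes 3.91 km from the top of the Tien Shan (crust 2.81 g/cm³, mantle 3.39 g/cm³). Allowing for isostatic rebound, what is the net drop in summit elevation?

Rebound u = e ρ_c/ρ_m = 3.91 km × 2.81/3.39 = 3.241 km.
Net surface drop = e − u = 3.91 km − 3.241 km = e (ρ_m − ρ_c)/ρ_m = 0.669 km.

0.669 km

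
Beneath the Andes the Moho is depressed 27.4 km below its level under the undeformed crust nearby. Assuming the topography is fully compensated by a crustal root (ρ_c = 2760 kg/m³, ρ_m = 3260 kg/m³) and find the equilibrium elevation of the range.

Balancing pressure at the compensation depth: ρ_c h = (ρ_m − ρ_c) r.
h = r (ρ_m − ρ_c) / ρ_c = 27.4 km × (3260 − 2760) / 2760 = 4.96 km.

4.96 km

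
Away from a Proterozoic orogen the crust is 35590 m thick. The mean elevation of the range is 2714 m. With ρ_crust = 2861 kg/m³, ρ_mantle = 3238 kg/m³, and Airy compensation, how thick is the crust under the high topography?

58900 m

Root depth r = h ρ_c / (ρ_m − ρ_c) = 2714 m × 2861 / 377 = 20600 m.
Total thickness = T + h + r = 35590 m + 2714 m + 20600 m = 58900 m.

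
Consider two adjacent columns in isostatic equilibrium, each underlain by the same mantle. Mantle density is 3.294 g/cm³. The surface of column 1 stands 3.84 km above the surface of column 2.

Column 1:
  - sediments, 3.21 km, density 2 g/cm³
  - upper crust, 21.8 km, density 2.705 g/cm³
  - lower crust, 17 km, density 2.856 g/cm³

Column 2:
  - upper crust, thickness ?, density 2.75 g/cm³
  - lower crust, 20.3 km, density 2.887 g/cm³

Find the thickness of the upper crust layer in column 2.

Take the compensation level at the base of the deeper column (depth z_c below the surface of column 1) and equate Σ ρ_i t_i down to z_c; mantle fills any gap and the z_c terms cancel.
Column 1: 3.21×2 + 21.8×2.705 + 17×2.856 + (z_c − 42.01)×3.294
Column 2: 3.84×0 + x×2.75 + 20.3×2.887 + (z_c − 3.84 − 20.3 − x)×3.294
The z_c×3.294 term appears on both sides and cancels. Collect the known terms of each column as K = Σ(ρt)_known − 3.294 × (depth of known layers): K_1 = 113.941 − 3.294×42.01 = −24.43994; K_2 = 58.6061 − 3.294×(3.84 + 20.3) = −20.91106.
Balance: K_1 = K_2 − x×(3.294 − 2.75), so x = (K_2 − K_1)/(3.294 − 2.75) = 3.52888/0.544 = 6.49 km.

6.49 km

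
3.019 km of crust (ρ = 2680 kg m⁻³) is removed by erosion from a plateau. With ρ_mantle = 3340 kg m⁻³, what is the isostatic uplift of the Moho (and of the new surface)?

Unloading: uplift u = e ρ_c/ρ_m = 3.019 km × 2680/3340 = 2.42 km.

2.42 km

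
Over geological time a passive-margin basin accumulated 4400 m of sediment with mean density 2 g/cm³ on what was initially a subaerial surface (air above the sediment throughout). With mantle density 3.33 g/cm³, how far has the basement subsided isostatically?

2640 m

Subaerial load: s = t ρ_sed / ρ_m = 4400 m × 2/3.33 = 2640 m.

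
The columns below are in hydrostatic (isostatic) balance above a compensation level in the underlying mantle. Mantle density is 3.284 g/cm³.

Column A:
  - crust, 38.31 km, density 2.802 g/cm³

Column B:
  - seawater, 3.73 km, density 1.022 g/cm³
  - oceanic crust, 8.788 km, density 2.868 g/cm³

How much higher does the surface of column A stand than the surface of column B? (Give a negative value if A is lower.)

1.94 km

For any compensation level in the mantle, the mantle terms cancel and isostasy reduces to e = (Σt_A − Σt_B) − (Σ(ρt)_A − Σ(ρt)_B) / ρ_m.
Σt_A = 38.31 km; Σt_B = 12.518 km; Σ(ρt)_A = 107.34462; Σ(ρt)_B = 29.016044 (in km·g/cm³).
e = (38.31 − 12.518) − (107.34462 − 29.016044) / 3.284 = 1.94 km.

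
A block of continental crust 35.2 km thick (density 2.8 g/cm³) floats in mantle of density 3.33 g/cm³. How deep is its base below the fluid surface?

29.6 km

Draft d = t ρ_obj/ρ_fluid = 35.2 km × 2.8/3.33 = 29.6 km.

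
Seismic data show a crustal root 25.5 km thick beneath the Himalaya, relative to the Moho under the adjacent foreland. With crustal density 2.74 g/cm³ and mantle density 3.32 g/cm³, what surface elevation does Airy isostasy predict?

5.4 km

Balancing pressure at the compensation depth: ρ_c h = (ρ_m − ρ_c) r.
h = r (ρ_m − ρ_c) / ρ_c = 25.5 km × (3.32 − 2.74) / 2.74 = 5.4 km.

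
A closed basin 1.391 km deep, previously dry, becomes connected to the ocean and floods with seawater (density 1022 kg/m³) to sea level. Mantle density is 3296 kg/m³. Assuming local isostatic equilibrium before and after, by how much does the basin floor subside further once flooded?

After flooding the water column is d + s deep. Its weight must equal the weight of mantle displaced by the extra subsidence s: (d + s) ρ_w = s ρ_m.
s = d ρ_w / (ρ_m − ρ_w) = 1.391 km × 1022/(3296 − 1022) = 0.625 km.

0.625 km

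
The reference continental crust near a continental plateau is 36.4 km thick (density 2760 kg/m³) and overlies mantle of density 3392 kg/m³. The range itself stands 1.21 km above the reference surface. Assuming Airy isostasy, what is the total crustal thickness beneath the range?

42.9 km

Root depth r = h ρ_c / (ρ_m − ρ_c) = 1.21 km × 2760 / 632 = 5.284 km.
Total thickness = T + h + r = 36.4 km + 1.21 km + 5.284 km = 42.9 km.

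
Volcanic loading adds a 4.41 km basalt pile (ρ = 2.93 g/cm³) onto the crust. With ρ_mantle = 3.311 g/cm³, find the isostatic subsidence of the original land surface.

3.9 km

Subaerial loading: s = t ρ_load / ρ_m.
s = 4.41 km × 2.93/3.311 = 3.9 km.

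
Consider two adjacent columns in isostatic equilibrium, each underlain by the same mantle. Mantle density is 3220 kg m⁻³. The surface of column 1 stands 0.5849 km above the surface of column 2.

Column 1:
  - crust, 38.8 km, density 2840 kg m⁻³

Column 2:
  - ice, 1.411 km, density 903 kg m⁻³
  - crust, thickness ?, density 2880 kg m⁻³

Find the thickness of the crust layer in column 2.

28.2 km

Take the compensation level at the base of the deeper column (depth z_c below the surface of column 1) and equate Σ ρ_i t_i down to z_c; mantle fills any gap and the z_c terms cancel.
Column 1: 38.8×2840 + (z_c − 38.8)×3220
Column 2: 0.5849×0 + 1.411×903 + x×2880 + (z_c − 0.5849 − 1.411 − x)×3220
The z_c×3220 term appears on both sides and cancels. Collect the known terms of each column as K = Σ(ρt)_known − 3220 × (depth of known layers): K_1 = 110192 − 3220×38.8 = −14744; K_2 = 1274.133 − 3220×(0.5849 + 1.411) = −5152.665.
Balance: K_1 = K_2 − x×(3220 − 2880), so x = (K_2 − K_1)/(3220 − 2880) = 9591.34/340 = 28.2 km.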